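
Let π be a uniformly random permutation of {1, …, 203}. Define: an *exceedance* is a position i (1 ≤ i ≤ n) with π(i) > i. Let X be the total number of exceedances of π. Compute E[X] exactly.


Write X = Σ_{i=1}^{203} X_i, where X_i = 1_{π(i) > i}.
For each fixed i, π(i) is uniform over {1, …, 203} (marginal of a uniform permutation), so P[π(i) > i] = (n − i)/n. Summing: Σ_{i=1}^{203} (n − i)/n = (0 + 1 + … + 202)/203 = 203(203 − 1)/(2·203) = (203 − 1)/2.
Hence E[X] = Σ_{i=1}^{203} (203 − i)/203 = 101 ≈ 101.0000.

E[X] = 101 = 101.0000.


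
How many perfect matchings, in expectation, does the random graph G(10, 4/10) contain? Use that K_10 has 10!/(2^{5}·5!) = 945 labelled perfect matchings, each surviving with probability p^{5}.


K_10 has 10!/(2^{5}·5!) = 945 labelled perfect matchings.
For each such perfect matching H, let X_H = 1 if all 5 edges of H are present in G. Then P[X_H = 1] = p^{5} = (2/5)^{5} = 32/3125.
By linearity of expectation: E[X] = Σ_H E[X_H] = 945 · p^{5} = 945 · 32/3125 = 6048/625.
Numerically: E[X] ≈ 9.68.

E[X] = 945 · (2/5)^{5} = 6048/625 ≈ 9.68.


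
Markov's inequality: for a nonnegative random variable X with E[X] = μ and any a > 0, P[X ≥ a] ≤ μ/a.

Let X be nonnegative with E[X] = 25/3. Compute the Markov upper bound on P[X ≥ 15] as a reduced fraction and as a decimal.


μ = E[X] = 25/3, a = 15.
Markov: P[X ≥ 15] ≤ μ/a = (25/3)/15 = 5/9.
Numerically: ≈ 0.55556.
(Since a = 15 > μ = 8.33333, the bound 5/9 is < 1 and informative.)

P[X ≥ 15] ≤ 5/9 ≈ 0.55556.


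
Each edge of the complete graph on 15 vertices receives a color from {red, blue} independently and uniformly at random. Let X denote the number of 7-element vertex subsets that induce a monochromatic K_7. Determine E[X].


Let X = Σ_S X_S over the C(15, 7) = 6435 subsets S of size 7, where X_S = 1 if the K_7 on S is monochromatic.
For a fixed S, the K_7 on S has C(7, 2) = 21 edges. P[all 21 edges red] = (1/2)^21, and likewise for blue, so P[monochromatic] = 2·(1/2)^21 = 2^{1 − 21} = 1/1048576.
By linearity of expectation: E[X] = C(15, 7) · 2^{1 − 21} = 6435 · 1/1048576 = 6435/1048576.
Numerically: E[X] ≈ 0.006137.

E[X] = C(15,7)·2^(1−C(7,2)) = 6435/1048576 ≈ 0.006137.


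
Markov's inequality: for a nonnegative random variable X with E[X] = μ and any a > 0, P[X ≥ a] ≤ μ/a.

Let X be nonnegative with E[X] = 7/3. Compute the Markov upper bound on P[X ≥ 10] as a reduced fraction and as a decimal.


μ = E[X] = 7/3, a = 10.
Markov: P[X ≥ 10] ≤ μ/a = (7/3)/10 = 7/30.
Numerically: ≈ 0.233.
(Since a = 10 > μ = 2.333, the bound 7/30 is < 1 and informative.)

P[X ≥ 10] ≤ 7/30 ≈ 0.233.


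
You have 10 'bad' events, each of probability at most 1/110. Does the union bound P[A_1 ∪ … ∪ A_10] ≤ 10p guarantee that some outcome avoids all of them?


Union bound: P[∪_{i=1}^{10} A_i] ≤ Σ_i P[A_i] ≤ 10·p = 10·(1/110) = 1/11.
Numerically: 1/11 ≈ 0.0909091.
Is 1/11 < 1? YES.
Since P[∪ A_i] ≤ 1/11 < 1, the complement has P[∩ A_i^c] ≥ 1 − 1/11 = 10/11 > 0, so some outcome avoids every A_i.

10·p = 1/11 ≈ 0.0909091; existence CERTIFIED by the union bound.


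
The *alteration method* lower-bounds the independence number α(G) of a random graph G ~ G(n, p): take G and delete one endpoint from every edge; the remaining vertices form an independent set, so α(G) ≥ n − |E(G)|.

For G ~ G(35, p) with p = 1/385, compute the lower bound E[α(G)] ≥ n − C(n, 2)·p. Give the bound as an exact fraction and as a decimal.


E[|E(G)|] = C(35, 2)·p = 595 · (1/385) = 17/11.
E[α(G)] ≥ n − E[|E(G)|] = 35 − 17/11 = 368/11.
Numerically: ≈ 33.45455.
(This is only a lower bound; the true E[α(G)] may be larger.)

E[α(G)] ≥ 368/11 ≈ 33.45455.


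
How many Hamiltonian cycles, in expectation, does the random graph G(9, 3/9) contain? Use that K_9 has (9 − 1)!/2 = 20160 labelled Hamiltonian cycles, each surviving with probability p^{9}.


K_9 has (9 − 1)!/2 = 20160 labelled Hamiltonian cycles.
For each such Hamiltonian cycle H, let X_H = 1 if all 9 edges of H are present in G. Then P[X_H = 1] = p^{9} = (1/3)^{9} = 1/19683.
By linearity of expectation: E[X] = Σ_H E[X_H] = 20160 · p^{9} = 20160 · 1/19683 = 2240/2187.
Numerically: E[X] ≈ 1.024.

E[X] = 20160 · (1/3)^{9} = 2240/2187 ≈ 1.024.


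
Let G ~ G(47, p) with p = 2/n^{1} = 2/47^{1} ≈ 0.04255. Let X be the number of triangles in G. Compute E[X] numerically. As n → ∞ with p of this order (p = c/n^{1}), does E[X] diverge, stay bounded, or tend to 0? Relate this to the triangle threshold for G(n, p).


Number of potential triangles: C(47, 3) = 16215.
Each occurs with probability p³ ≈ (0.04255)³ ≈ 7.705422e-05.
By linearity: E[X] = C(47, 3)·p³ ≈ 16215 · 7.705422e-05 ≈ 1.2494.
Here α = 1, so p = 2/n is exactly at the triangle threshold p ~ 1/n. Asymptotically E[X] → c³/6 = 2³/6 = 4/3 ≈ 1.3333, a bounded constant. In this regime the triangle count is asymptotically Poisson(c³/6).

E[X] ≈ 1.2494; in regime p = Θ(1/n^{1}) E[X] stays bounded (at the triangle threshold p ~ 1/n).


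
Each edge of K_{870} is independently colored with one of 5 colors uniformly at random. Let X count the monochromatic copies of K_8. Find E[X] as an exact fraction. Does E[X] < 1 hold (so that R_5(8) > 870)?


E[X] = C(870, 8) · 5^{1 − 28} = 7881626782940464620 · 5^{−27} = 7881626782940464620/7450580596923828125.
As a reduced fraction: E[X] = 1576325356588092924/1490116119384765625 ≈ 1.058.
Is E[X] < 1? NO.
Since E[X] ≥ 1, the first-moment bound is inconclusive at n = 870; it does NOT by itself certify R_5(8) > 870.

E[X] = 1576325356588092924/1490116119384765625 ≈ 1.058; E[X] ≥ 1; first-moment method inconclusive here.


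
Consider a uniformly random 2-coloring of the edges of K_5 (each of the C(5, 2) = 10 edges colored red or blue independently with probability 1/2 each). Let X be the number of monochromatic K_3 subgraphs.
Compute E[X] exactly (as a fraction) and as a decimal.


Let X = Σ_S X_S over the C(5, 3) = 10 subsets S of size 3, where X_S = 1 if the K_3 on S is monochromatic.
For a fixed S, the K_3 on S has C(3, 2) = 3 edges. P[all 3 edges red] = (1/2)^3, and likewise for blue, so P[monochromatic] = 2·(1/2)^3 = 2^{1 − 3} = 1/4.
By linearity: E[X] = C(5, 3) · 2^{1 − 3} = 10 · 1/4 = 5/2.
Numerically: E[X] ≈ 2.5000.

E[X] = C(5,3)·2^(1−C(3,2)) = 5/2 ≈ 2.5000.


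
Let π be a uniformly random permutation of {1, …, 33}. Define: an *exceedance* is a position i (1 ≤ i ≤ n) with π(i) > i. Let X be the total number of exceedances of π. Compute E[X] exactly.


Write X = Σ_{i=1}^{33} X_i, where X_i = 1_{π(i) > i}.
For each fixed i, π(i) is uniform over {1, …, 33} (marginal of a uniform permutation), so P[π(i) > i] = (n − i)/n. Summing: Σ_{i=1}^{33} (n − i)/n = (0 + 1 + … + 32)/33 = 33(33 − 1)/(2·33) = (33 − 1)/2.
Hence E[X] = Σ_{i=1}^{33} (33 − i)/33 = 16 ≈ 16.0000.

E[X] = 16 = 16.0000.


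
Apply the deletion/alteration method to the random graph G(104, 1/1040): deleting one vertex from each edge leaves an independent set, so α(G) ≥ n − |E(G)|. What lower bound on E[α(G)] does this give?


E[|E(G)|] = C(104, 2)·p = 5356 · (1/1040) = 103/20.
E[α(G)] ≥ n − E[|E(G)|] = 104 − 103/20 = 1977/20.
Numerically: ≈ 98.850.
(This is only a lower bound; the true E[α(G)] may be larger.)

E[α(G)] ≥ 1977/20 ≈ 98.850.


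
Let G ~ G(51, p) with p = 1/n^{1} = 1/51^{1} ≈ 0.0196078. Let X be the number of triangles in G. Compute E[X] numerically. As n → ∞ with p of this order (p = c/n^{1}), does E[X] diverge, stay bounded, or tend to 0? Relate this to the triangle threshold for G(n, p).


Number of potential triangles: C(51, 3) = 20825.
Each occurs with probability p³ ≈ (0.0196078)³ ≈ 7.53857868e-06.
By linearity: E[X] = C(51, 3)·p³ ≈ 20825 · 7.53857868e-06 ≈ 0.156991.
Here α = 1, so p = 1/n is exactly at the triangle threshold p ~ 1/n. Asymptotically E[X] → c³/6 = 1³/6 = 1/6 ≈ 0.166667, a bounded constant. In this regime the triangle count is asymptotically Poisson(c³/6).

E[X] ≈ 0.156991; in regime p = Θ(1/n^{1}) E[X] stays bounded (at the triangle threshold p ~ 1/n).


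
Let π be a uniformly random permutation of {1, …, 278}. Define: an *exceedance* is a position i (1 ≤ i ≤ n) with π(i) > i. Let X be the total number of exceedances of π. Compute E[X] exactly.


Write X = Σ_{i=1}^{278} X_i, where X_i = 1_{π(i) > i}.
For each fixed i, π(i) is uniform over {1, …, 278} (marginal of a uniform permutation), so P[π(i) > i] = (n − i)/n. Summing: Σ_{i=1}^{278} (n − i)/n = (0 + 1 + … + 277)/278 = 278(278 − 1)/(2·278) = (278 − 1)/2.
Hence E[X] = Σ_{i=1}^{278} (278 − i)/278 = 277/2 ≈ 138.500.

E[X] = 277/2 = 138.500.


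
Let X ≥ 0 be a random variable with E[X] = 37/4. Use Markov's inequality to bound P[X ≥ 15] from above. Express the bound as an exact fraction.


μ = E[X] = 37/4, a = 15.
Markov: P[X ≥ 15] ≤ μ/a = (37/4)/15 = 37/60.
Numerically: ≈ 0.617.
(Since a = 15 > μ = 9.250, the bound 37/60 is < 1 and informative.)

P[X ≥ 15] ≤ 37/60 ≈ 0.617.


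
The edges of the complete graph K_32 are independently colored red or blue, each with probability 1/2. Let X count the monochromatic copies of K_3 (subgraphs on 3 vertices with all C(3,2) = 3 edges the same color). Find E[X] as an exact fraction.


Let X = Σ_S X_S over the C(32, 3) = 4960 subsets S of size 3, where X_S = 1 if the K_3 on S is monochromatic.
For a fixed S, the K_3 on S has C(3, 2) = 3 edges. P[all 3 edges red] = (1/2)^3, and likewise for blue, so P[monochromatic] = 2·(1/2)^3 = 2^{1 − 3} = 1/4.
Summing: E[X] = C(32, 3) · 2^{1 − 3} = 4960 · 1/4 = 1240.
Numerically: E[X] ≈ 1240.00000.

E[X] = C(32,3)·2^(1−C(3,2)) = 1240 ≈ 1240.00000.


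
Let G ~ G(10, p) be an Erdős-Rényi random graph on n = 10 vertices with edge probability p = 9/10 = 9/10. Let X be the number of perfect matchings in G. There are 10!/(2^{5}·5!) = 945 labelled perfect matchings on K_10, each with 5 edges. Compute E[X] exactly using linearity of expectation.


K_10 has 10!/(2^{5}·5!) = 945 labelled perfect matchings.
For each such perfect matching H, let X_H = 1 if all 5 edges of H are present in G. Then P[X_H = 1] = p^{5} = (9/10)^{5} = 59049/100000.
Summing the indicators: E[X] = Σ_H E[X_H] = 945 · p^{5} = 945 · 59049/100000 = 11160261/20000.
Numerically: E[X] ≈ 558.013.

E[X] = 945 · (9/10)^{5} = 11160261/20000 ≈ 558.013.


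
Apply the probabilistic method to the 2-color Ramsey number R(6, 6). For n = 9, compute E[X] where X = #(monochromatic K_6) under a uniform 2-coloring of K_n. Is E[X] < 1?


E[X] = C(9, 6) · 2^{1 − 15} = 84 · 2^{−14} = 84/16384.
As a reduced fraction: E[X] = 21/4096 ≈ 0.005.
Is E[X] < 1? YES.
Since E[X] < 1, there exists a 2-coloring of K_{9} with no monochromatic K_6; hence R(6, 6) > 9.

E[X] = 21/4096 ≈ 0.005; E[X] < 1, so R(6, 6) > 9.


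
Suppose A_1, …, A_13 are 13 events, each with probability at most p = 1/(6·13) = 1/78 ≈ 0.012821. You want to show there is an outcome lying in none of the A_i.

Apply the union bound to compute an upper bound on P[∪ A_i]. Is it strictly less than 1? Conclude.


Union bound: P[∪_{i=1}^{13} A_i] ≤ Σ_i P[A_i] ≤ 13·p = 13·(1/78) = 1/6.
Numerically: 1/6 ≈ 0.166667.
Is 1/6 < 1? YES.
Since P[∪ A_i] ≤ 1/6 < 1, the complement has P[∩ A_i^c] ≥ 1 − 1/6 = 5/6 > 0, so some outcome avoids every A_i.

13·p = 1/6 ≈ 0.166667; existence CERTIFIED by the union bound.


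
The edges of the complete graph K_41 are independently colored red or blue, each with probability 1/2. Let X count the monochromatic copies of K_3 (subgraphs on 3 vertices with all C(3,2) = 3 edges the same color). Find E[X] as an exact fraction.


Let X = Σ_S X_S over the C(41, 3) = 10660 subsets S of size 3, where X_S = 1 if the K_3 on S is monochromatic.
For a fixed S, the K_3 on S has C(3, 2) = 3 edges. P[all 3 edges red] = (1/2)^3, and likewise for blue, so P[monochromatic] = 2·(1/2)^3 = 2^{1 − 3} = 1/4.
By linearity of expectation: E[X] = C(41, 3) · 2^{1 − 3} = 10660 · 1/4 = 2665.
Numerically: E[X] ≈ 2665.0000.

E[X] = C(41,3)·2^(1−C(3,2)) = 2665 ≈ 2665.0000.


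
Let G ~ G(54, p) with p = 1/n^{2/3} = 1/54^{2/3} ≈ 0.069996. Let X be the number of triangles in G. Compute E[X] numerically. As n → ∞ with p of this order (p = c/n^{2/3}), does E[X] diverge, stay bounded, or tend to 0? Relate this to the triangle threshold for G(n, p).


Number of potential triangles: C(54, 3) = 24804.
Each occurs with probability p³ ≈ (0.069996)³ ≈ 3.4293553e-04.
By linearity: E[X] = C(54, 3)·p³ ≈ 24804 · 3.4293553e-04 ≈ 8.50617.
Since α = 2/3 < 1, p = c/n^{2/3} ≫ 1/n is above the triangle threshold p ~ 1/n. Asymptotically E[X] ~ (c³/6)·n^{3(1−α)} = (1³/6)·n^{1} → ∞; triangles are abundant w.h.p.

E[X] ≈ 8.50617; in regime p = Θ(1/n^{2/3}) E[X] diverges (above the triangle threshold p ~ 1/n).


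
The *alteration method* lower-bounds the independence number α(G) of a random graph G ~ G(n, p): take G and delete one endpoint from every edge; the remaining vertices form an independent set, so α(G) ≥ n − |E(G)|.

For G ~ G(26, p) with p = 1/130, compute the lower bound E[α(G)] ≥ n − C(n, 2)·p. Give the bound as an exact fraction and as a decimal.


E[|E(G)|] = C(26, 2)·p = 325 · (1/130) = 5/2.
E[α(G)] ≥ n − E[|E(G)|] = 26 − 5/2 = 47/2.
Numerically: ≈ 23.500.
(This is only a lower bound; the true E[α(G)] may be larger.)

E[α(G)] ≥ 47/2 ≈ 23.500.


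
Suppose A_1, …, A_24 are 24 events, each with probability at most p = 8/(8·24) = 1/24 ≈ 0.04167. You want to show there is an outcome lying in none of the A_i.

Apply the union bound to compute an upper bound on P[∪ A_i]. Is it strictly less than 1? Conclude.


Union bound: P[∪_{i=1}^{24} A_i] ≤ Σ_i P[A_i] ≤ 24·p = 24·(1/24) = 1.
Numerically: 1 ≈ 1.00000.
Is 1 < 1? NO.
Since the bound 1 is ≥ 1, the union bound is uninformative here; it does NOT by itself certify existence.

24·p = 1 ≈ 1.00000; existence NOT certified by the union bound.


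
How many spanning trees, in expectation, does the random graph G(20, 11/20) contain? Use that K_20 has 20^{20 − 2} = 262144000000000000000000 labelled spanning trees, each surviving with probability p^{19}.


K_20 has 20^{20 − 2} = 262144000000000000000000 labelled spanning trees.
For each such spanning tree H, let X_H = 1 if all 19 edges of H are present in G. Then P[X_H = 1] = p^{19} = (11/20)^{19} = 61159090448414546291/5242880000000000000000000.
By linearity of expectation: E[X] = Σ_H E[X_H] = 262144000000000000000000 · p^{19} = 262144000000000000000000 · 61159090448414546291/5242880000000000000000000 = 61159090448414546291/20.
Numerically: E[X] ≈ 3.06e+18.

E[X] = 262144000000000000000000 · (11/20)^{19} = 61159090448414546291/20 ≈ 3.06e+18.


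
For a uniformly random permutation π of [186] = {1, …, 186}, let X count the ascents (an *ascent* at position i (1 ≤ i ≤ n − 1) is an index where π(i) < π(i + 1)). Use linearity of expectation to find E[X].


Write X = Σ X_I over i = 1, …, 185, with X_I the indicator of one ascent.
There are 185 indicators.
For each fixed i, the pair (π(i), π(i+1)) is a uniformly random ordered pair of distinct values from {1, …, 186}; by symmetry P[π(i) < π(i+1)] = 1/2.
By linearity: E[X] = 185 · (1/2) = (186 − 1) · (1/2) = 185/2 ≈ 92.500.

E[X] = 185/2 = 92.500.


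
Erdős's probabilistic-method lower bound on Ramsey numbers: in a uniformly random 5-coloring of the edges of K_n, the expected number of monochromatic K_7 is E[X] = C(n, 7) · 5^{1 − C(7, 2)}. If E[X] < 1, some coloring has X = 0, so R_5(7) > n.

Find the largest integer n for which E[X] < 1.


We need C(n, 7) · 5^{1 − 21} < 1, i.e. C(n, 7) < 5^{21 − 1} = 95367431640625.
Check values of n near the boundary:
  n = 332: C(332, 7) = 82772214646616; 82772214646616 < 95367431640625? YES
  n = 333: C(333, 7) = 84549532139028; 84549532139028 < 95367431640625? YES
  n = 334: C(334, 7) = 86359460961576; 86359460961576 < 95367431640625? YES
  n = 335: C(335, 7) = 88202498238195; 88202498238195 < 95367431640625? YES
  n = 336: C(336, 7) = 90079147136880; 90079147136880 < 95367431640625? YES
  n = 337: C(337, 7) = 91989916924632; 91989916924632 < 95367431640625? YES
  n = 338: C(338, 7) = 93935323022736; 93935323022736 < 95367431640625? YES
  n = 339: C(339, 7) = 95915887062372; 95915887062372 < 95367431640625? NO
  n = 340: C(340, 7) = 97932136940560; 97932136940560 < 95367431640625? NO
The largest n with C(n, 7) < 95367431640625 is n = 338 (where E[X] = 93935323022736/95367431640625 ≈ 0.9850). Hence R_5(7) > 338, i.e. R_5(7) ≥ 339.

Largest n = 338; hence R_5(7) > 338.


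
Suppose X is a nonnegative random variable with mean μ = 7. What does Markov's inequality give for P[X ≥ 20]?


μ = E[X] = 7, a = 20.
Markov: P[X ≥ 20] ≤ μ/a = (7)/20 = 7/20.
Numerically: ≈ 0.350000.
(Since a = 20 > μ = 7.000000, the bound 7/20 is < 1 and informative.)

P[X ≥ 20] ≤ 7/20 ≈ 0.350000.


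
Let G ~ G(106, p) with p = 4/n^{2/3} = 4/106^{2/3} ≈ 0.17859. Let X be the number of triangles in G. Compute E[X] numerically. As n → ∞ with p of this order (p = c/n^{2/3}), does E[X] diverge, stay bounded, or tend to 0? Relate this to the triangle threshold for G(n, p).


Number of potential triangles: C(106, 3) = 192920.
Each occurs with probability p³ ≈ (0.17859)³ ≈ 5.6959772e-03.
By linearity: E[X] = C(106, 3)·p³ ≈ 192920 · 5.6959772e-03 ≈ 1098.86792.
Since α = 2/3 < 1, p = c/n^{2/3} ≫ 1/n is above the triangle threshold p ~ 1/n. Asymptotically E[X] ~ (c³/6)·n^{3(1−α)} = (4³/6)·n^{1} → ∞; triangles are abundant w.h.p.

E[X] ≈ 1098.86792; in regime p = Θ(1/n^{2/3}) E[X] diverges (above the triangle threshold p ~ 1/n).


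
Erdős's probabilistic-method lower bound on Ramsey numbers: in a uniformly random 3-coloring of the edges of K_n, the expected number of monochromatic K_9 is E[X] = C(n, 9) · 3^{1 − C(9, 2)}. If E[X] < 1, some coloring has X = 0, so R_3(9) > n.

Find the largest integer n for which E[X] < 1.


We need C(n, 9) · 3^{1 − 36} < 1, i.e. C(n, 9) < 3^{36 − 1} = 50031545098999707.
Check values of n near the boundary:
  n = 297: C(297, 9) = 43842345008337645; 43842345008337645 < 50031545098999707? YES
  n = 298: C(298, 9) = 45207677551849890; 45207677551849890 < 50031545098999707? YES
  n = 299: C(299, 9) = 46610674441390059; 46610674441390059 < 50031545098999707? YES
  n = 300: C(300, 9) = 48052241692154700; 48052241692154700 < 50031545098999707? YES
  n = 301: C(301, 9) = 49533303936090975; 49533303936090975 < 50031545098999707? YES
  n = 302: C(302, 9) = 51054804739588650; 51054804739588650 < 50031545098999707? NO
The largest n with C(n, 9) < 50031545098999707 is n = 301 (where E[X] = 16511101312030325/16677181699666569 ≈ 0.99004). Hence R_3(9) > 301, i.e. R_3(9) ≥ 302.

Largest n = 301; hence R_3(9) > 301.


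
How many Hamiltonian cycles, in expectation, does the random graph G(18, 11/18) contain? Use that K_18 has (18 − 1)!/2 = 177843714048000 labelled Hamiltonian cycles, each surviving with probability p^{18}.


K_18 has (18 − 1)!/2 = 177843714048000 labelled Hamiltonian cycles.
For each such Hamiltonian cycle H, let X_H = 1 if all 18 edges of H are present in G. Then P[X_H = 1] = p^{18} = (11/18)^{18} = 5559917313492231481/39346408075296537575424.
By linearity of expectation: E[X] = Σ_H E[X_H] = 177843714048000 · p^{18} = 177843714048000 · 5559917313492231481/39346408075296537575424 = 82786473808235140223154875/3294258113514384.
Numerically: E[X] ≈ 2.5131e+10.

E[X] = 177843714048000 · (11/18)^{18} = 82786473808235140223154875/3294258113514384 ≈ 2.5131e+10.


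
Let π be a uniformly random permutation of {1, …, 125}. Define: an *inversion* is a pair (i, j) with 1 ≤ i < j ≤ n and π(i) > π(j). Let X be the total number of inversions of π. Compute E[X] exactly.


Write X = Σ X_I over the C(125, 2) = 7750 pairs i < j, with X_I the indicator of one inversion.
There are 7750 indicators.
For each fixed pair i < j, the values π(i) and π(j) are two distinct elements of {1, …, 125} in uniformly random order; by symmetry P[π(i) > π(j)] = 1/2.
By linearity: E[X] = 7750 · (1/2) = C(125, 2) · (1/2) = 7750/2 = 3875 ≈ 3875.000000.

E[X] = 3875 = 3875.000000.


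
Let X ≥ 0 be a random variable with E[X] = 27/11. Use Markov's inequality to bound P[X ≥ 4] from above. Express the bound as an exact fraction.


μ = E[X] = 27/11, a = 4.
Markov: P[X ≥ 4] ≤ μ/a = (27/11)/4 = 27/44.
Numerically: ≈ 0.614.
(Since a = 4 > μ = 2.455, the bound 27/44 is < 1 and informative.)

P[X ≥ 4] ≤ 27/44 ≈ 0.614.


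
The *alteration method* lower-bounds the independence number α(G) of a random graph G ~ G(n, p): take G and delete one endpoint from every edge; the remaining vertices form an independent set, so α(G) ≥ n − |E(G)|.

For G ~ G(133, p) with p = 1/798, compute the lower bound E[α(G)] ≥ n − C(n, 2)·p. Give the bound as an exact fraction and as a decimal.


E[|E(G)|] = C(133, 2)·p = 8778 · (1/798) = 11.
E[α(G)] ≥ n − E[|E(G)|] = 133 − 11 = 122.
Numerically: ≈ 122.0000.
(This is only a lower bound; the true E[α(G)] may be larger.)

E[α(G)] ≥ 122 ≈ 122.0000.


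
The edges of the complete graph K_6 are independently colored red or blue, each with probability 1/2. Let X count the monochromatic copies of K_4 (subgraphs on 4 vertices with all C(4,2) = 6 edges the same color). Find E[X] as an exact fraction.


Let X = Σ_S X_S over the C(6, 4) = 15 subsets S of size 4, where X_S = 1 if the K_4 on S is monochromatic.
For a fixed S, the K_4 on S has C(4, 2) = 6 edges. P[all 6 edges red] = (1/2)^6, and likewise for blue, so P[monochromatic] = 2·(1/2)^6 = 2^{1 − 6} = 1/32.
By linearity: E[X] = C(6, 4) · 2^{1 − 6} = 15 · 1/32 = 15/32.
Numerically: E[X] ≈ 0.468750.

E[X] = C(6,4)·2^(1−C(4,2)) = 15/32 ≈ 0.468750.


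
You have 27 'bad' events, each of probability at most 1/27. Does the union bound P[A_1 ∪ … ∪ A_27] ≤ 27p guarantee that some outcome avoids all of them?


Union bound: P[∪_{i=1}^{27} A_i] ≤ Σ_i P[A_i] ≤ 27·p = 27·(1/27) = 1.
Numerically: 1 ≈ 1.0000.
Is 1 < 1? NO.
Since the bound 1 is ≥ 1, the union bound is uninformative here; it does NOT by itself certify existence.

27·p = 1 ≈ 1.0000; existence NOT certified by the union bound.


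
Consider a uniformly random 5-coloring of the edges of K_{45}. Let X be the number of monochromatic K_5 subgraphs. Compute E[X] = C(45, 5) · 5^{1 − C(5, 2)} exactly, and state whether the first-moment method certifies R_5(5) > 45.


E[X] = C(45, 5) · 5^{1 − 10} = 1221759 · 5^{−9} = 1221759/1953125.
As a reduced fraction: E[X] = 1221759/1953125 ≈ 0.625541.
Is E[X] < 1? YES.
Since E[X] < 1, there exists a 5-coloring of K_{45} with no monochromatic K_5; hence R_5(5) > 45.

E[X] = 1221759/1953125 ≈ 0.625541; E[X] < 1, so R_5(5) > 45.


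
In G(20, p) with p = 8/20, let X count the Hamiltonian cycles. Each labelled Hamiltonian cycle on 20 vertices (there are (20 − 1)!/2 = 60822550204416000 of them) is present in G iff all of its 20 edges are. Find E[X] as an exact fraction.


K_20 has (20 − 1)!/2 = 60822550204416000 labelled Hamiltonian cycles.
For each such Hamiltonian cycle H, let X_H = 1 if all 20 edges of H are present in G. Then P[X_H = 1] = p^{20} = (2/5)^{20} = 1048576/95367431640625.
By linearity: E[X] = Σ_H E[X_H] = 60822550204416000 · p^{20} = 60822550204416000 · 1048576/95367431640625 = 510216531225165692928/762939453125.
Numerically: E[X] ≈ 6.69e+08.

E[X] = 60822550204416000 · (2/5)^{20} = 510216531225165692928/762939453125 ≈ 6.69e+08.


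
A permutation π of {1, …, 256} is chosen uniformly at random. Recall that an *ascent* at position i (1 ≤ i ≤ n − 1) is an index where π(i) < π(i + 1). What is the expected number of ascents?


Write X = Σ X_I over i = 1, …, 255, with X_I the indicator of one ascent.
There are 255 indicators.
For each fixed i, the pair (π(i), π(i+1)) is a uniformly random ordered pair of distinct values from {1, …, 256}; by symmetry P[π(i) < π(i+1)] = 1/2.
By linearity: E[X] = 255 · (1/2) = (256 − 1) · (1/2) = 255/2 ≈ 127.500000.

E[X] = 255/2 = 127.500000.


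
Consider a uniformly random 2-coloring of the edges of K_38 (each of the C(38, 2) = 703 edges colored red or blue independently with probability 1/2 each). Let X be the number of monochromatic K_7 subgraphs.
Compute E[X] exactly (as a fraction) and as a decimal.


Let X = Σ_S X_S over the C(38, 7) = 12620256 subsets S of size 7, where X_S = 1 if the K_7 on S is monochromatic.
For a fixed S, the K_7 on S has C(7, 2) = 21 edges. P[all 21 edges red] = (1/2)^21, and likewise for blue, so P[monochromatic] = 2·(1/2)^21 = 2^{1 − 21} = 1/1048576.
By linearity: E[X] = C(38, 7) · 2^{1 − 21} = 12620256 · 1/1048576 = 394383/32768.
Numerically: E[X] ≈ 12.036.

E[X] = C(38,7)·2^(1−C(7,2)) = 394383/32768 ≈ 12.036.


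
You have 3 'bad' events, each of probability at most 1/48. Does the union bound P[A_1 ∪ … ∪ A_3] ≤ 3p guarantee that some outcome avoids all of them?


Union bound: P[∪_{i=1}^{3} A_i] ≤ Σ_i P[A_i] ≤ 3·p = 3·(1/48) = 1/16.
Numerically: 1/16 ≈ 0.062.
Is 1/16 < 1? YES.
Since P[∪ A_i] ≤ 1/16 < 1, the complement has P[∩ A_i^c] ≥ 1 − 1/16 = 15/16 > 0, so some outcome avoids every A_i.

3·p = 1/16 ≈ 0.062; existence CERTIFIED by the union bound.


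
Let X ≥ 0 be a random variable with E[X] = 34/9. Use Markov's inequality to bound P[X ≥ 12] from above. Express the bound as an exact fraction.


μ = E[X] = 34/9, a = 12.
Markov: P[X ≥ 12] ≤ μ/a = (34/9)/12 = 17/54.
Numerically: ≈ 0.314815.
(Since a = 12 > μ = 3.777778, the bound 17/54 is < 1 and informative.)

P[X ≥ 12] ≤ 17/54 ≈ 0.314815.


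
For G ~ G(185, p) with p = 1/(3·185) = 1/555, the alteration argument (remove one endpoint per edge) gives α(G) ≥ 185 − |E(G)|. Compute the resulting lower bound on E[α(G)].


E[|E(G)|] = C(185, 2)·p = 17020 · (1/555) = 92/3.
E[α(G)] ≥ n − E[|E(G)|] = 185 − 92/3 = 463/3.
Numerically: ≈ 154.33333.
(This is only a lower bound; the true E[α(G)] may be larger.)

E[α(G)] ≥ 463/3 ≈ 154.33333.


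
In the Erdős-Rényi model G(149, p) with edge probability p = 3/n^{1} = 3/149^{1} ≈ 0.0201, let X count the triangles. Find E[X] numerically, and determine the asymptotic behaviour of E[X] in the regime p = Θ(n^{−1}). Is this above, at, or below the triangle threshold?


Number of potential triangles: C(149, 3) = 540274.
Each occurs with probability p³ ≈ (0.0201)³ ≈ 8.16216e-06.
By linearity: E[X] = C(149, 3)·p³ ≈ 540274 · 8.16216e-06 ≈ 4.410.
Here α = 1, so p = 3/n is exactly at the triangle threshold p ~ 1/n. Asymptotically E[X] → c³/6 = 3³/6 = 9/2 ≈ 4.500, a bounded constant. In this regime the triangle count is asymptotically Poisson(c³/6).

E[X] ≈ 4.410; in regime p = Θ(1/n^{1}) E[X] stays bounded (at the triangle threshold p ~ 1/n).


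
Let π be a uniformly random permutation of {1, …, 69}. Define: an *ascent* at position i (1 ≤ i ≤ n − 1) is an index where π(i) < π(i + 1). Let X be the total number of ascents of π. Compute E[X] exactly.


Write X = Σ X_I over i = 1, …, 68, with X_I the indicator of one ascent.
There are 68 indicators.
For each fixed i, the pair (π(i), π(i+1)) is a uniformly random ordered pair of distinct values from {1, …, 69}; by symmetry P[π(i) < π(i+1)] = 1/2.
By linearity: E[X] = 68 · (1/2) = (69 − 1) · (1/2) = 34 ≈ 34.00000.

E[X] = 34 = 34.00000.


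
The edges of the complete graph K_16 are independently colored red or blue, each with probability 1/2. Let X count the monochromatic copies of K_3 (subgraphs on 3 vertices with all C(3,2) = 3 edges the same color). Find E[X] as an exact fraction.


Let X = Σ_S X_S over the C(16, 3) = 560 subsets S of size 3, where X_S = 1 if the K_3 on S is monochromatic.
For a fixed S, the K_3 on S has C(3, 2) = 3 edges. P[all 3 edges red] = (1/2)^3, and likewise for blue, so P[monochromatic] = 2·(1/2)^3 = 2^{1 − 3} = 1/4.
By linearity of expectation: E[X] = C(16, 3) · 2^{1 − 3} = 560 · 1/4 = 140.
Numerically: E[X] ≈ 140.0000.

E[X] = C(16,3)·2^(1−C(3,2)) = 140 ≈ 140.0000.


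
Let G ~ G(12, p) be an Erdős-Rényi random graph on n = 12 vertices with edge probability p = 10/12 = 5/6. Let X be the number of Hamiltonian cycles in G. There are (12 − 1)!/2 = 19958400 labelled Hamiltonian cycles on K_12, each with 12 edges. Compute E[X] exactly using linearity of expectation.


K_12 has (12 − 1)!/2 = 19958400 labelled Hamiltonian cycles.
For each such Hamiltonian cycle H, let X_H = 1 if all 12 edges of H are present in G. Then P[X_H = 1] = p^{12} = (5/6)^{12} = 244140625/2176782336.
By linearity: E[X] = Σ_H E[X_H] = 19958400 · p^{12} = 19958400 · 244140625/2176782336 = 469970703125/209952.
Numerically: E[X] ≈ 2.238e+06.

E[X] = 19958400 · (5/6)^{12} = 469970703125/209952 ≈ 2.238e+06.


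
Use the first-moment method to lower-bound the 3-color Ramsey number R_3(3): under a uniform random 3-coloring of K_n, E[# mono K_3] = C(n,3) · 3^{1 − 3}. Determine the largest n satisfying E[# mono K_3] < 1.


We need C(n, 3) · 3^{1 − 3} < 1, i.e. C(n, 3) < 3^{3 − 1} = 9.
Check values of n near the boundary:
  n = 3: C(3, 3) = 1; 1 < 9? YES
  n = 4: C(4, 3) = 4; 4 < 9? YES
  n = 5: C(5, 3) = 10; 10 < 9? NO
The largest n with C(n, 3) < 9 is n = 4 (where E[X] = 4/9 ≈ 0.44444). Hence R_3(3) > 4, i.e. R_3(3) ≥ 5.

Largest n = 4; hence R_3(3) > 4.


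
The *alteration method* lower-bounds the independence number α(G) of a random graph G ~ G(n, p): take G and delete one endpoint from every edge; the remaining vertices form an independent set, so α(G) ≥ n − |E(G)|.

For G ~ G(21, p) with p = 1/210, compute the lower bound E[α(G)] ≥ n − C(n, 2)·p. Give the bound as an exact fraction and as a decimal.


E[|E(G)|] = C(21, 2)·p = 210 · (1/210) = 1.
E[α(G)] ≥ n − E[|E(G)|] = 21 − 1 = 20.
Numerically: ≈ 20.00000.
(This is only a lower bound; the true E[α(G)] may be larger.)

E[α(G)] ≥ 20 ≈ 20.00000.


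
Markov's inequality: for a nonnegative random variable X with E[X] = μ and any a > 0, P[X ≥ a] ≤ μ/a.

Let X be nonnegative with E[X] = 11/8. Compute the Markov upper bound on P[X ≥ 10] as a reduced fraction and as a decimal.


μ = E[X] = 11/8, a = 10.
Markov: P[X ≥ 10] ≤ μ/a = (11/8)/10 = 11/80.
Numerically: ≈ 0.1375.
(Since a = 10 > μ = 1.3750, the bound 11/80 is < 1 and informative.)

P[X ≥ 10] ≤ 11/80 ≈ 0.1375.


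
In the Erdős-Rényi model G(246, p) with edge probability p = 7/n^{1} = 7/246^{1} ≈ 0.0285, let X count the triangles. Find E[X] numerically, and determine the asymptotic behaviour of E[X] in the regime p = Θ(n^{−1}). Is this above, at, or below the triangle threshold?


Number of potential triangles: C(246, 3) = 2450980.
Each occurs with probability p³ ≈ (0.0285)³ ≈ 2.30403e-05.
By linearity: E[X] = C(246, 3)·p³ ≈ 2450980 · 2.30403e-05 ≈ 56.471.
Here α = 1, so p = 7/n is exactly at the triangle threshold p ~ 1/n. Asymptotically E[X] → c³/6 = 7³/6 = 343/6 ≈ 57.167, a bounded constant. In this regime the triangle count is asymptotically Poisson(c³/6).

E[X] ≈ 56.471; in regime p = Θ(1/n^{1}) E[X] stays bounded (at the triangle threshold p ~ 1/n).


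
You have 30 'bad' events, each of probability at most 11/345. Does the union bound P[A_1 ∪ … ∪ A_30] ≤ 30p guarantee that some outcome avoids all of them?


Union bound: P[∪_{i=1}^{30} A_i] ≤ Σ_i P[A_i] ≤ 30·p = 30·(11/345) = 22/23.
Numerically: 22/23 ≈ 0.9565.
Is 22/23 < 1? YES.
Since P[∪ A_i] ≤ 22/23 < 1, the complement has P[∩ A_i^c] ≥ 1 − 22/23 = 1/23 > 0, so some outcome avoids every A_i.

30·p = 22/23 ≈ 0.9565; existence CERTIFIED by the union bound.


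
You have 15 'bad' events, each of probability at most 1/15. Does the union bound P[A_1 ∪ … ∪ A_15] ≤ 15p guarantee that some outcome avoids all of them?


Union bound: P[∪_{i=1}^{15} A_i] ≤ Σ_i P[A_i] ≤ 15·p = 15·(1/15) = 1.
Numerically: 1 ≈ 1.00000.
Is 1 < 1? NO.
Since the bound 1 is ≥ 1, the union bound is uninformative here; it does NOT by itself certify existence.

15·p = 1 ≈ 1.00000; existence NOT certified by the union bound.


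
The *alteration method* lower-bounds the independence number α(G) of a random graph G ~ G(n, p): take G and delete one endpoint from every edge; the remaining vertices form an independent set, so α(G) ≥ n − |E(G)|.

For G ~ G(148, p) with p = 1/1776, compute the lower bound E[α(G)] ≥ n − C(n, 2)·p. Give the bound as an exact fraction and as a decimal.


E[|E(G)|] = C(148, 2)·p = 10878 · (1/1776) = 49/8.
E[α(G)] ≥ n − E[|E(G)|] = 148 − 49/8 = 1135/8.
Numerically: ≈ 141.875.
(This is only a lower bound; the true E[α(G)] may be larger.)

E[α(G)] ≥ 1135/8 ≈ 141.875.


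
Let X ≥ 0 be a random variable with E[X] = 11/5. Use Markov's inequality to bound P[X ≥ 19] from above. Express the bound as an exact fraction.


μ = E[X] = 11/5, a = 19.
Markov: P[X ≥ 19] ≤ μ/a = (11/5)/19 = 11/95.
Numerically: ≈ 0.115789.
(Since a = 19 > μ = 2.200000, the bound 11/95 is < 1 and informative.)

P[X ≥ 19] ≤ 11/95 ≈ 0.115789.


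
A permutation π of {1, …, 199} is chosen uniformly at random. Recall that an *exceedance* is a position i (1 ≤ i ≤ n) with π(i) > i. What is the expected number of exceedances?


Write X = Σ_{i=1}^{199} X_i, where X_i = 1_{π(i) > i}.
For each fixed i, π(i) is uniform over {1, …, 199} (marginal of a uniform permutation), so P[π(i) > i] = (n − i)/n. Summing: Σ_{i=1}^{199} (n − i)/n = (0 + 1 + … + 198)/199 = 199(199 − 1)/(2·199) = (199 − 1)/2.
Hence E[X] = Σ_{i=1}^{199} (199 − i)/199 = 99 ≈ 99.00000.

E[X] = 99 = 99.00000.


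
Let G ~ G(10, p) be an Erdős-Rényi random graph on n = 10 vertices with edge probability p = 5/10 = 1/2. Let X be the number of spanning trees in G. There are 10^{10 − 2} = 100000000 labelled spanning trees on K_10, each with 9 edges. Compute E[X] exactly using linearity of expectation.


K_10 has 10^{10 − 2} = 100000000 labelled spanning trees.
For each such spanning tree H, let X_H = 1 if all 9 edges of H are present in G. Then P[X_H = 1] = p^{9} = (1/2)^{9} = 1/512.
By linearity of expectation: E[X] = Σ_H E[X_H] = 100000000 · p^{9} = 100000000 · 1/512 = 390625/2.
Numerically: E[X] ≈ 1.9531e+05.

E[X] = 100000000 · (1/2)^{9} = 390625/2 ≈ 1.9531e+05.


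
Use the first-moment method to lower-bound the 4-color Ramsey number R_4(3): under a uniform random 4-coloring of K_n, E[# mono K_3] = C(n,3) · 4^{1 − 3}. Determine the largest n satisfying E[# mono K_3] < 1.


We need C(n, 3) · 4^{1 − 3} < 1, i.e. C(n, 3) < 4^{3 − 1} = 16.
Check values of n near the boundary:
  n = 3: C(3, 3) = 1; 1 < 16? YES
  n = 4: C(4, 3) = 4; 4 < 16? YES
  n = 5: C(5, 3) = 10; 10 < 16? YES
  n = 6: C(6, 3) = 20; 20 < 16? NO
  n = 7: C(7, 3) = 35; 35 < 16? NO
  n = 8: C(8, 3) = 56; 56 < 16? NO
The largest n with C(n, 3) < 16 is n = 5 (where E[X] = 5/8 ≈ 0.625000). Hence R_4(3) > 5, i.e. R_4(3) ≥ 6.

Largest n = 5; hence R_4(3) > 5.


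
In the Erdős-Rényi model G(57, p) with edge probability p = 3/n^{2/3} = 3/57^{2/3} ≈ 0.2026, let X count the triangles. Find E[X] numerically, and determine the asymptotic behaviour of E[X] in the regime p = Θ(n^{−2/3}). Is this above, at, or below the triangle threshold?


Number of potential triangles: C(57, 3) = 29260.
Each occurs with probability p³ ≈ (0.2026)³ ≈ 8.310249e-03.
By linearity: E[X] = C(57, 3)·p³ ≈ 29260 · 8.310249e-03 ≈ 243.1579.
Since α = 2/3 < 1, p = c/n^{2/3} ≫ 1/n is above the triangle threshold p ~ 1/n. Asymptotically E[X] ~ (c³/6)·n^{3(1−α)} = (3³/6)·n^{1} → ∞; triangles are abundant w.h.p.

E[X] ≈ 243.1579; in regime p = Θ(1/n^{2/3}) E[X] diverges (above the triangle threshold p ~ 1/n).


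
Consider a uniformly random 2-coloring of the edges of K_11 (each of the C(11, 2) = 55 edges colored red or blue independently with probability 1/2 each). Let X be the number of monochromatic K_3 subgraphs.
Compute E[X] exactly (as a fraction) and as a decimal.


Let X = Σ_S X_S over the C(11, 3) = 165 subsets S of size 3, where X_S = 1 if the K_3 on S is monochromatic.
For a fixed S, the K_3 on S has C(3, 2) = 3 edges. P[all 3 edges red] = (1/2)^3, and likewise for blue, so P[monochromatic] = 2·(1/2)^3 = 2^{1 − 3} = 1/4.
Summing: E[X] = C(11, 3) · 2^{1 − 3} = 165 · 1/4 = 165/4.
Numerically: E[X] ≈ 41.250.

E[X] = C(11,3)·2^(1−C(3,2)) = 165/4 ≈ 41.250.


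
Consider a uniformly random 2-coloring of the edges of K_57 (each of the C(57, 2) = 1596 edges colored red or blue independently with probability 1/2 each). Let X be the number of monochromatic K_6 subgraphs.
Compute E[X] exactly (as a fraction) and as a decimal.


Let X = Σ_S X_S over the C(57, 6) = 36288252 subsets S of size 6, where X_S = 1 if the K_6 on S is monochromatic.
For a fixed S, the K_6 on S has C(6, 2) = 15 edges. P[all 15 edges red] = (1/2)^15, and likewise for blue, so P[monochromatic] = 2·(1/2)^15 = 2^{1 − 15} = 1/16384.
Summing: E[X] = C(57, 6) · 2^{1 − 15} = 36288252 · 1/16384 = 9072063/4096.
Numerically: E[X] ≈ 2214.85913.

E[X] = C(57,6)·2^(1−C(6,2)) = 9072063/4096 ≈ 2214.85913.


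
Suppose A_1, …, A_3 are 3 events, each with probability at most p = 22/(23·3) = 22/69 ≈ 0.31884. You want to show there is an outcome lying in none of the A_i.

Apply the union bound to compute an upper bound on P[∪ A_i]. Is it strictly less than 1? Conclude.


Union bound: P[∪_{i=1}^{3} A_i] ≤ Σ_i P[A_i] ≤ 3·p = 3·(22/69) = 22/23.
Numerically: 22/23 ≈ 0.95652.
Is 22/23 < 1? YES.
Since P[∪ A_i] ≤ 22/23 < 1, the complement has P[∩ A_i^c] ≥ 1 − 22/23 = 1/23 > 0, so some outcome avoids every A_i.

3·p = 22/23 ≈ 0.95652; existence CERTIFIED by the union bound.


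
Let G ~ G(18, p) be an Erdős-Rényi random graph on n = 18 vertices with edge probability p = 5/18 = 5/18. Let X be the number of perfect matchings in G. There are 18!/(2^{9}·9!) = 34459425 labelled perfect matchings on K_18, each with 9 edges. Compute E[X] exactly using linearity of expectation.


K_18 has 18!/(2^{9}·9!) = 34459425 labelled perfect matchings.
For each such perfect matching H, let X_H = 1 if all 9 edges of H are present in G. Then P[X_H = 1] = p^{9} = (5/18)^{9} = 1953125/198359290368.
By linearity: E[X] = Σ_H E[X_H] = 34459425 · p^{9} = 34459425 · 1953125/198359290368 = 830908203125/2448880128.
Numerically: E[X] ≈ 339.301.

E[X] = 34459425 · (5/18)^{9} = 830908203125/2448880128 ≈ 339.301.


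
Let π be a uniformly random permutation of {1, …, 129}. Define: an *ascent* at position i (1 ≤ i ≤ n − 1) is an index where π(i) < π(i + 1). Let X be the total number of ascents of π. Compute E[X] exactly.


Write X = Σ X_I over i = 1, …, 128, with X_I the indicator of one ascent.
There are 128 indicators.
For each fixed i, the pair (π(i), π(i+1)) is a uniformly random ordered pair of distinct values from {1, …, 129}; by symmetry P[π(i) < π(i+1)] = 1/2.
By linearity: E[X] = 128 · (1/2) = (129 − 1) · (1/2) = 64 ≈ 64.00000.

E[X] = 64 = 64.00000.


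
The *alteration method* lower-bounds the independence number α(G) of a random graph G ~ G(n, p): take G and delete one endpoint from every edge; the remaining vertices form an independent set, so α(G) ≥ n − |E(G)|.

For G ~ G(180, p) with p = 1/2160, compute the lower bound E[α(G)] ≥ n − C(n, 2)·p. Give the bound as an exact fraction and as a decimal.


E[|E(G)|] = C(180, 2)·p = 16110 · (1/2160) = 179/24.
E[α(G)] ≥ n − E[|E(G)|] = 180 − 179/24 = 4141/24.
Numerically: ≈ 172.54167.
(This is only a lower bound; the true E[α(G)] may be larger.)

E[α(G)] ≥ 4141/24 ≈ 172.54167.
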